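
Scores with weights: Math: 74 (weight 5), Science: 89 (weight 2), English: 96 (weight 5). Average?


Numerator = 74×5 + 89×2 + 96×5
= 370 + 178 + 480
= 1028
Total weight = 12
Weighted avg = 1028/12
= 85.67

85.67


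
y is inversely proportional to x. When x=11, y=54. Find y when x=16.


Inverse proportion: x × y = constant
k = 11 × 54 = 594
y₂ = k / 16 = 594 / 16
= 37.13

37.13


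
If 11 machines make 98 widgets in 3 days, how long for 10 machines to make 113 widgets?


Days ∝ work / workers, so d₂ = d₁ × (m₁/m₂) × (w₂/w₁)
Workers factor (inverse): 11/10 = 1.1000
Work factor (direct): 113/98 ≈ 1.1531
d₂ = 3 × 11/10 × 113/98 = (3 × 11 × 113) / (10 × 98) = 3729/980
≈ 3.81 days

3.81 days


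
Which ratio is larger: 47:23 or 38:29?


47/23 = 2.0435
38/29 = 1.3103
2.0435 > 1.3103, so 47:23 is greater
= 47:23

47:23


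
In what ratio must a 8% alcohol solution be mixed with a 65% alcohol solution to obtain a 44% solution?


Let x parts of 8% mix with y parts of 65%.
8x + 65y = 44(x + y)
8x + 65y = 44x + 44y
x(8 - 44) = y(44 - 65)
x/y = (65 - 44)/(44 - 8) = 21/36
Simplify: 7:12
= 7:12

7:12


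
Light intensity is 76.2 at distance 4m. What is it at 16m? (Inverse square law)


I₁d₁² = I₂d₂²
I₂ = I₁ × (d₁/d₂)²
= 76.2 × (4/16)²
= 76.2 × 16/256
= 1219.2/256
= 4.7625

4.7625


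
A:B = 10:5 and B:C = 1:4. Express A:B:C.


Match B: multiply A:B by 1 → 10:5
Multiply B:C by 5 → 5:20
Combined: 10:5:20
GCD = 5
= 2:1:4

2:1:4


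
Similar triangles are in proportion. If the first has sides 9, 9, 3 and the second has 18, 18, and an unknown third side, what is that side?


Scale factor = 18/9 = 2
Missing side = 3 × 2
= 6.0

6.0


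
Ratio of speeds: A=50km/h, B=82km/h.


Ratio = 50:82
GCD = 2
Simplified = 25:41
Time ratio (same distance) = 41:25
Speed ratio = 25:41

25:41


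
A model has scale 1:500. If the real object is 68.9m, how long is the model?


Model size = real / scale
= 68.9 / 500
= 0.1378 m

0.1378 m


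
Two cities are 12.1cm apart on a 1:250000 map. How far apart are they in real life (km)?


Real distance = map distance × scale
= 12.1cm × 250000
= 3025000 cm = 30250.0 m
= 30.250 km

30.250 km


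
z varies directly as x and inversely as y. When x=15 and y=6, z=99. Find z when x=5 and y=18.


z = k·x/y
Solve for k using the known point: k = z·y/x = 99×6/15 = 594/15 = 39.6000
Now evaluate at x=5, y=18:
z = k × 5 / 18 = (594 × 5) / (15 × 18) = 2970/270
= 11.0000

11.0000


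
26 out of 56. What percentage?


Percentage = (part / whole) × 100
= (26 / 56) × 100
≈ 46.43%

46.43%


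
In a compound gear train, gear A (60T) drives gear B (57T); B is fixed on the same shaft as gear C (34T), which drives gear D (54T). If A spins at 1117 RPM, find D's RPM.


Stage 1: RPM_B = RPM_A × t_A/t_B = 1117 × 60/57 = 67020/57 ≈ 1175.79
B and C share a shaft → RPM_C = RPM_B
Stage 2: RPM_D = RPM_C × t_C/t_D = RPM_A × (t_A×t_C)/(t_B×t_D)
Overall ratio = (60×34)/(57×54) = 2040/3078
RPM_D = 1117 × 2040/3078 = 2278680/3078
≈ 740.31 RPM

740.31 RPM


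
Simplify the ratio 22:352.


GCD(22, 352) = 22
22/22 : 352/22
= 1:16

1:16


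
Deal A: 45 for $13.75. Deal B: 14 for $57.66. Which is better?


Deal A: $13.75/45 = $0.3056/unit
Deal B: $57.66/14 = $4.1186/unit
A is cheaper per unit
= Deal A

Deal A


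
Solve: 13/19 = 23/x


Cross multiply: 13 × x = 19 × 23
13x = 437
x = 437 / 13
= 33.62

33.62


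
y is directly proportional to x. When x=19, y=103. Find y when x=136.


Direct proportion: y/x = constant
k = 103/19 ≈ 5.4211
y₂ = k × 136 = 103 × 136 / 19 = 14008/19
≈ 737.26

737.26


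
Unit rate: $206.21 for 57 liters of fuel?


Unit rate = total / quantity
= 206.21 / 57
= $3.62 per unit

$3.62 per unit


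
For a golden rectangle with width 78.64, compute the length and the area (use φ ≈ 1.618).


φ = (1 + √5) / 2 ≈ 1.618
Length = width × φ = 78.64 × 1.618 = 127.23952
≈ 127.24
Area = width × length = 78.64 × 127.23952 = 10006.1158528 ≈ 10006.12
= Length: 127.24, Area: 10006.12

Length: 127.24, Area: 10006.12


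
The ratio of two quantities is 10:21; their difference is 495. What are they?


Let A = 10k, B = 21k.
21k - 10k = 495
11k = 495 → k = 495/11 = 45
A = 10×45 = 450, B = 21×45 = 945
= A = 450, B = 945

A = 450, B = 945


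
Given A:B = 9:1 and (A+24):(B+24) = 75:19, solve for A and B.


Let A = 9k, B = 1k.
(9k + 24) / (1k + 24) = 75/19
Cross-multiply: 19(9k + 24) = 75(1k + 24)
171k + 456 = 75k + 1800
171k - 75k = 1800 - 456
96k = 1344
k = 1344/96 = 14
A = 9×14 = 126, B = 1×14 = 14
= A = 126, B = 14

A = 126, B = 14


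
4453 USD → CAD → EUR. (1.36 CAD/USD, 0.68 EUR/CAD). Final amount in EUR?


Step 1: 4453 USD × 1.36 = 6056.08 CAD
Step 2: 6056.08 CAD × 0.68 = 4118.13 EUR
Implied rate USD→EUR = 1.36 × 0.68 = 0.9248
= 4118.13 EUR

4118.13 EUR


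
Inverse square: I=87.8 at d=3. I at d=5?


I₁d₁² = I₂d₂²
I₂ = I₁ × (d₁/d₂)²
= 87.8 × (3/5)²
= 87.8 × 9/25
= 790.2/25
= 31.6080

31.6080


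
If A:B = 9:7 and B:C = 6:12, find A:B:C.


Match B: multiply A:B by 6 → 54:42
Multiply B:C by 7 → 42:84
Combined: 54:42:84
GCD = 6
= 9:7:14

9:7:14


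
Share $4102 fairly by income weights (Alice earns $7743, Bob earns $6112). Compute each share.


Total income = 7743 + 6112 = $13855
Alice: $4102 × 7743/13855 = $2292.44
Bob: $4102 × 6112/13855 = $1809.56
= Alice: $2292.44, Bob: $1809.56

Alice: $2292.44, Bob: $1809.56


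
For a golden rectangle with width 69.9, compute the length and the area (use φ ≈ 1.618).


φ = (1 + √5) / 2 ≈ 1.618
Length = width × φ = 69.9 × 1.618 = 113.0982
≈ 113.10
Area = width × length = 69.9 × 113.0982 = 7905.56418 ≈ 7905.56
= Length: 113.10, Area: 7905.56

Length: 113.10, Area: 7905.56


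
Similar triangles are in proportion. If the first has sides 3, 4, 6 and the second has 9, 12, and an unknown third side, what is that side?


Scale factor = 9/3 = 3
Missing side = 6 × 3
= 18.0

18.0


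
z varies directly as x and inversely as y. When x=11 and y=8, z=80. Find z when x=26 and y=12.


z = k·x/y
Solve for k using the known point: k = z·y/x = 80×8/11 = 640/11 ≈ 58.1818
Now evaluate at x=26, y=12:
z = k × 26 / 12 = (640 × 26) / (11 × 12) = 16640/132
≈ 126.0606

126.0606


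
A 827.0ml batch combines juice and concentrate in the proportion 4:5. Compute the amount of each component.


Total parts = 4 + 5 = 9
juice: 827.0 × 4/9 = 367.6ml
concentrate: 827.0 × 5/9 = 459.4ml
= 367.6ml and 459.4ml

367.6ml and 459.4ml


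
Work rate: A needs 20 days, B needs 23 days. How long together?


Rate of A = 1/20 per day
Rate of B = 1/23 per day
Combined rate = 1/20 + 1/23 = 43/460 ≈ 0.0935 per day
Days = 1 / combined rate = 460/43
≈ 10.70 days

10.70 days


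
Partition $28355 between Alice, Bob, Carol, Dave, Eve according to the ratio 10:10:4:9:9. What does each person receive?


Total parts = 10 + 10 + 4 + 9 + 9 = 42
Alice: 28355 × 10/42 = 6751.19
Bob: 28355 × 10/42 = 6751.19
Carol: 28355 × 4/42 = 2700.48
Dave: 28355 × 9/42 = 6076.07
Eve: 28355 × 9/42 = 6076.07
= Alice: $6751.19, Bob: $6751.19, Carol: $2700.48, Dave: $6076.07, Eve: $6076.07

Alice: $6751.19, Bob: $6751.19, Carol: $2700.48, Dave: $6076.07, Eve: $6076.07


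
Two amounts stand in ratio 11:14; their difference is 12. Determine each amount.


Let A = 11k, B = 14k.
14k - 11k = 12
3k = 12 → k = 12/3 = 4
A = 11×4 = 44, B = 14×4 = 56
= A = 44, B = 56

A = 44, B = 56


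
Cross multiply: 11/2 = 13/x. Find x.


Cross multiply: 11 × x = 2 × 13
11x = 26
x = 26 / 11
= 2.36

2.36


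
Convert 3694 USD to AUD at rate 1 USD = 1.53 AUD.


Amount × rate = 3694 × 1.53
= 5651.82 AUD

5651.82 AUD


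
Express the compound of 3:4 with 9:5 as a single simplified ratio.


Compound ratio = (3×9) : (4×5)
= 27:20
GCD = 1
= 27:20

27:20


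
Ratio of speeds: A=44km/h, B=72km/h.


Ratio = 44:72
GCD = 4
Simplified = 11:18
Time ratio (same distance) = 18:11
Speed ratio = 11:18

11:18


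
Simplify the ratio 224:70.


GCD(224, 70) = 14
224/14 : 70/14
= 16:5

16:5


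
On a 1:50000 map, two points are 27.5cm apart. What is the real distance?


Real distance = map distance × scale
= 27.5cm × 50000
= 1375000 cm = 13750.0 m
= 13.750 km

13.750 km


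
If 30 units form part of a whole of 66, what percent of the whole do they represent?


Percentage = (part / whole) × 100
= (30 / 66) × 100
≈ 45.45%

45.45%


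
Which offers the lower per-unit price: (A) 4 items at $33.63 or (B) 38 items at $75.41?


Deal A: $33.63/4 = $8.4075/unit
Deal B: $75.41/38 = $1.9845/unit
B is cheaper per unit
= Deal B

Deal B


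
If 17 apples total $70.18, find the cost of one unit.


Unit rate = total / quantity
= 70.18 / 17
= $4.13 per unit

$4.13 per unit


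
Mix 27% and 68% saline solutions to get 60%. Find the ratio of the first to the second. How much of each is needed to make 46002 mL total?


Let x parts of 27% mix with y parts of 68%.
27x + 68y = 60(x + y)
27x + 68y = 60x + 60y
x(27 - 60) = y(60 - 68)
x/y = (68 - 60)/(60 - 27) = 8/33
Simplify: 8:33
Total parts = 41; one part = 46002/41 = 1122.00 mL
27% solution: 8×1122.00 = 8976.00 mL
68% solution: 33×1122.00 = 37026.00 mL
= ratio 8:33; 8976.00 mL and 37026.00 mL

ratio 8:33; 8976.00 mL and 37026.00 mL


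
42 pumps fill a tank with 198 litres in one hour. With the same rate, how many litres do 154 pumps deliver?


Direct proportion: y/x = constant
k = 198/42 ≈ 4.7143
y₂ = k × 154 = 198 × 154 / 42 = 30492/42
= 726.00

726.00


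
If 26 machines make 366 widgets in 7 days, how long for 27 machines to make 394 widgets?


Days ∝ work / workers, so d₂ = d₁ × (m₁/m₂) × (w₂/w₁)
Workers factor (inverse): 26/27 ≈ 0.9630
Work factor (direct): 394/366 ≈ 1.0765
d₂ = 7 × 26/27 × 394/366 = (7 × 26 × 394) / (27 × 366) = 71708/9882
≈ 7.26 days

7.26 days


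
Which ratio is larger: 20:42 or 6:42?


20/42 = 0.4762
6/42 = 0.1429
0.4762 > 0.1429, so 20:42 is greater
= 20:42

20:42


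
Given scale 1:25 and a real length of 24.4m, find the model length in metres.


Model size = real / scale
= 24.4 / 25
= 0.9760 m

0.9760 m


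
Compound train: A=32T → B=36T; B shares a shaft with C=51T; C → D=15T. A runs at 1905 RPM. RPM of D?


Stage 1: RPM_B = RPM_A × t_A/t_B = 1905 × 32/36 = 60960/36 ≈ 1693.33
B and C share a shaft → RPM_C = RPM_B
Stage 2: RPM_D = RPM_C × t_C/t_D = RPM_A × (t_A×t_C)/(t_B×t_D)
Overall ratio = (32×51)/(36×15) = 1632/540
RPM_D = 1905 × 1632/540 = 3108960/540
≈ 5757.33 RPM

5757.33 RPM


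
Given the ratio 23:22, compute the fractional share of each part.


Total parts = 23 + 22 = 45
First part: 23/45 = 23/45
Second part: 22/45 = 22/45
= 23/45 and 22/45

23/45 and 22/45


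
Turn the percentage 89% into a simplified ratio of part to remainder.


89% means 89 parts out of 100; remainder = 11
Part : remainder = 89:11
GCD = 1
= 89:11

89:11


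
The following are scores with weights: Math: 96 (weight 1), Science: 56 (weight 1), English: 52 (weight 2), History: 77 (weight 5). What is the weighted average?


Numerator = 96×1 + 56×1 + 52×2 + 77×5
= 96 + 56 + 104 + 385
= 641
Total weight = 9
Weighted avg = 641/9
= 71.22

71.22


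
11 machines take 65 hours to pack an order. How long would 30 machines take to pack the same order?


Inverse proportion: x × y = constant
k = 11 × 65 = 715
y₂ = k / 30 = 715 / 30
= 23.83

23.83


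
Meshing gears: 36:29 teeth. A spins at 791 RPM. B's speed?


Gear ratio = 36:29 = 36:29
RPM_B = RPM_A × (teeth_A / teeth_B)
= 791 × (36/29)
= 981.9 RPM

981.9 RPM


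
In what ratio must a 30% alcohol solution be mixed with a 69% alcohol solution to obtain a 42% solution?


Let x parts of 30% mix with y parts of 69%.
30x + 69y = 42(x + y)
30x + 69y = 42x + 42y
x(30 - 42) = y(42 - 69)
x/y = (69 - 42)/(42 - 30) = 27/12
Simplify: 9:4
= 9:4

9:4


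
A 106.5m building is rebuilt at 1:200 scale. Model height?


Model size = real / scale
= 106.5 / 200
= 0.5325 m

0.5325 m


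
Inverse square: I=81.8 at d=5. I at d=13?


I₁d₁² = I₂d₂²
I₂ = I₁ × (d₁/d₂)²
= 81.8 × (5/13)²
= 81.8 × 25/169
= 2045/169
≈ 12.1006

12.1006


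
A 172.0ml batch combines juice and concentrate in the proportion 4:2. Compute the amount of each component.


Total parts = 4 + 2 = 6
juice: 172.0 × 4/6 = 114.7ml
concentrate: 172.0 × 2/6 = 57.3ml
= 114.7ml and 57.3ml

114.7ml and 57.3ml


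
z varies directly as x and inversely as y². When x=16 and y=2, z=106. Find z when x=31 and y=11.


z = k·x/y²
Solve for k using the known point: k = z·y²/x = 106×4/16 = 424/16 = 26.5000
Now evaluate at x=31, y=11:
z = k × 31 / 121 = (424 × 31) / (16 × 121) = 13144/1936
≈ 6.7893

6.7893


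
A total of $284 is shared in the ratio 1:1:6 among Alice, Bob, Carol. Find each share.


Total parts = 1 + 1 + 6 = 8
Alice: 284 × 1/8 = 35.50
Bob: 284 × 1/8 = 35.50
Carol: 284 × 6/8 = 213.00
= Alice: $35.50, Bob: $35.50, Carol: $213.00

Alice: $35.50, Bob: $35.50, Carol: $213.00


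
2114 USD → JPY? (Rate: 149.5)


Amount × rate = 2114 × 149.5
= 316043.00 JPY

316043.00 JPY


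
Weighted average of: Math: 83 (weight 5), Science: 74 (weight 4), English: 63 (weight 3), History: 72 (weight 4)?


Numerator = 83×5 + 74×4 + 63×3 + 72×4
= 415 + 296 + 189 + 288
= 1188
Total weight = 16
Weighted avg = 1188/16
= 74.25

74.25


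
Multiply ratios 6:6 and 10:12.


Compound ratio = (6×10) : (6×12)
= 60:72
GCD = 12
= 5:6

5:6


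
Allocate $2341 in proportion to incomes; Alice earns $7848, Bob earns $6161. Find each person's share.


Total income = 7848 + 6161 = $14009
Alice: $2341 × 7848/14009 = $1311.45
Bob: $2341 × 6161/14009 = $1029.55
= Alice: $1311.45, Bob: $1029.55

Alice: $1311.45, Bob: $1029.55


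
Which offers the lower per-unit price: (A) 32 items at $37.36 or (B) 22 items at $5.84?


Deal A: $37.36/32 = $1.1675/unit
Deal B: $5.84/22 = $0.2655/unit
B is cheaper per unit
= Deal B

Deal B


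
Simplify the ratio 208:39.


GCD(208, 39) = 13
208/13 : 39/13
= 16:3

16:3


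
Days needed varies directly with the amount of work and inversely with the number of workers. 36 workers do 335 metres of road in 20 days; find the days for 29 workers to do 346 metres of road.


Days ∝ work / workers, so d₂ = d₁ × (m₁/m₂) × (w₂/w₁)
Workers factor (inverse): 36/29 ≈ 1.2414
Work factor (direct): 346/335 ≈ 1.0328
d₂ = 20 × 36/29 × 346/335 = (20 × 36 × 346) / (29 × 335) = 249120/9715
≈ 25.64 days

25.64 days


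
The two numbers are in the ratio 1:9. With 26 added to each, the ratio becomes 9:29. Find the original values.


Let A = 1k, B = 9k.
(1k + 26) / (9k + 26) = 9/29
Cross-multiply: 29(1k + 26) = 9(9k + 26)
29k + 754 = 81k + 234
29k - 81k = 234 - 754
-52k = -520
k = -520/-52 = 10
A = 1×10 = 10, B = 9×10 = 90
= A = 10, B = 90

A = 10, B = 90


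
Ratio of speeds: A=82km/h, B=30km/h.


Ratio = 82:30
GCD = 2
Simplified = 41:15
Time ratio (same distance) = 15:41
Speed ratio = 41:15

41:15


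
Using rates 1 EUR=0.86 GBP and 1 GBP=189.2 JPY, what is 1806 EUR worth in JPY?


Step 1: 1806 EUR × 0.86 = 1553.16 GBP
Step 2: 1553.16 GBP × 189.2 = 293857.87 JPY
Implied rate EUR→JPY = 0.86 × 189.2 = 162.7120
= 293857.87 JPY

293857.87 JPY


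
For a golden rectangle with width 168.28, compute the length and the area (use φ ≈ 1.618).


φ = (1 + √5) / 2 ≈ 1.618
Length = width × φ = 168.28 × 1.618 = 272.27704
≈ 272.28
Area = width × length = 168.28 × 272.27704 = 45818.7802912 ≈ 45818.78
= Length: 272.28, Area: 45818.78

Length: 272.28, Area: 45818.78


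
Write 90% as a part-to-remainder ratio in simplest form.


90% means 90 parts out of 100; remainder = 10
Part : remainder = 90:10
GCD = 10
= 9:1

9:1


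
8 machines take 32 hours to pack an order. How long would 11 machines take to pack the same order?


Inverse proportion: x × y = constant
k = 8 × 32 = 256
y₂ = k / 11 = 256 / 11
= 23.27

23.27


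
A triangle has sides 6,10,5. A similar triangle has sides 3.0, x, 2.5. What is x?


Scale factor = 3.0/6 = 0.5
Missing side = 10 × 0.5
= 5.0

5.0


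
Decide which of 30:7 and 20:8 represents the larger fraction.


30/7 = 4.2857
20/8 = 2.5000
4.2857 > 2.5000, so 30:7 is greater
= 30:7

30:7


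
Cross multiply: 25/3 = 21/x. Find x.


Cross multiply: 25 × x = 3 × 21
25x = 63
x = 63 / 25
= 2.52

2.52


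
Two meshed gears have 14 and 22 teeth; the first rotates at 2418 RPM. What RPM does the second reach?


Gear ratio = 14:22 = 7:11
RPM_B = RPM_A × (teeth_A / teeth_B)
= 2418 × (14/22)
= 1538.7 RPM

1538.7 RPM


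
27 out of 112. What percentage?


Percentage = (part / whole) × 100
= (27 / 112) × 100
≈ 24.11%

24.11%


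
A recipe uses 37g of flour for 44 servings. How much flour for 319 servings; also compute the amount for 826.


Direct proportion: y/x = constant
k = 37/44 ≈ 0.8409
y at x=319: k × 319 = 37 × 319 / 44 = 11803/44 = 268.25
y at x=826: k × 826 = 37 × 826 / 44 = 30562/44 ≈ 694.59
= 268.25 and 694.59

268.25 and 694.59


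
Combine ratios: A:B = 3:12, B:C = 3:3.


Match B: multiply A:B by 3 → 9:36
Multiply B:C by 12 → 36:36
Combined: 9:36:36
GCD = 9
= 1:4:4

1:4:4


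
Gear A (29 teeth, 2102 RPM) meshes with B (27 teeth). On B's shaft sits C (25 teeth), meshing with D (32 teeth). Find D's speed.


Stage 1: RPM_B = RPM_A × t_A/t_B = 2102 × 29/27 = 60958/27 ≈ 2257.70
B and C share a shaft → RPM_C = RPM_B
Stage 2: RPM_D = RPM_C × t_C/t_D = RPM_A × (t_A×t_C)/(t_B×t_D)
Overall ratio = (29×25)/(27×32) = 725/864
RPM_D = 2102 × 725/864 = 1523950/864
≈ 1763.83 RPM

1763.83 RPM


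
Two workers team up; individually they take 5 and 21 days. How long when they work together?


Rate of A = 1/5 per day
Rate of B = 1/21 per day
Combined rate = 1/5 + 1/21 = 26/105 ≈ 0.2476 per day
Days = 1 / combined rate = 105/26
≈ 4.04 days

4.04 days


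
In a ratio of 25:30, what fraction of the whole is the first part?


Total parts = 25 + 30 = 55
First part: 25/55 = 5/11
= 5/11

5/11


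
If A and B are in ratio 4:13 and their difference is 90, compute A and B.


Let A = 4k, B = 13k.
13k - 4k = 90
9k = 90 → k = 90/9 = 10
A = 4×10 = 40, B = 13×10 = 130
= A = 40, B = 130

A = 40, B = 130


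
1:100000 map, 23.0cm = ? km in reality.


Real distance = map distance × scale
= 23.0cm × 100000
= 2300000 cm = 23000.0 m
= 23.000 km

23.000 km


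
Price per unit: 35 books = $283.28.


Unit rate = total / quantity
= 283.28 / 35
= $8.09 per unit

$8.09 per unit


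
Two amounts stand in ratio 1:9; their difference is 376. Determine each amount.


Let A = 1k, B = 9k.
9k - 1k = 376
8k = 376 → k = 376/8 = 47
A = 1×47 = 47, B = 9×47 = 423
= A = 47, B = 423

A = 47, B = 423


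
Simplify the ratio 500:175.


GCD(500, 175) = 25
500/25 : 175/25
= 20:7

20:7


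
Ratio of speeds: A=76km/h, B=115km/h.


Ratio = 76:115
GCD = 1
Simplified = 76:115
Time ratio (same distance) = 115:76
Speed ratio = 76:115

76:115


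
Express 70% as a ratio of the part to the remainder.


70% means 70 parts out of 100; remainder = 30
Part : remainder = 70:30
GCD = 10
= 7:3

7:3


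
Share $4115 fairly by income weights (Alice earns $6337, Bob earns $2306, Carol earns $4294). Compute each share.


Total income = 6337 + 2306 + 4294 = $12937
Alice: $4115 × 6337/12937 = $2015.67
Bob: $4115 × 2306/12937 = $733.49
Carol: $4115 × 4294/12937 = $1365.84
= Alice: $2015.67, Bob: $733.49, Carol: $1365.84

Alice: $2015.67, Bob: $733.49, Carol: $1365.84


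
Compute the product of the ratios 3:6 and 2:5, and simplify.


Compound ratio = (3×2) : (6×5)
= 6:30
GCD = 6
= 1:5

1:5


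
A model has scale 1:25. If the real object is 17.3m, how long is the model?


Model size = real / scale
= 17.3 / 25
= 0.6920 m

0.6920 m


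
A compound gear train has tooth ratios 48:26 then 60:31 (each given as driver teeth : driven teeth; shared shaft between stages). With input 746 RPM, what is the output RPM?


Stage 1: RPM_B = RPM_A × t_A/t_B = 746 × 48/26 = 35808/26 ≈ 1377.23
B and C share a shaft → RPM_C = RPM_B
Stage 2: RPM_D = RPM_C × t_C/t_D = RPM_A × (t_A×t_C)/(t_B×t_D)
Overall ratio = (48×60)/(26×31) = 2880/806
RPM_D = 746 × 2880/806 = 2148480/806
≈ 2665.61 RPM

2665.61 RPM


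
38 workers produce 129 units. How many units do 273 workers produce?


Direct proportion: y/x = constant
k = 129/38 ≈ 3.3947
y₂ = k × 273 = 129 × 273 / 38 = 35217/38
≈ 926.76

926.76


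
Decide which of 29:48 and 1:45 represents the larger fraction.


29/48 = 0.6042
1/45 = 0.0222
0.6042 > 0.0222, so 29:48 is greater
= 29:48

29:48


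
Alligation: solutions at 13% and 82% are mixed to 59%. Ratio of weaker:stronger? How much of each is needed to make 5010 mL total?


Let x parts of 13% mix with y parts of 82%.
13x + 82y = 59(x + y)
13x + 82y = 59x + 59y
x(13 - 59) = y(59 - 82)
x/y = (82 - 59)/(59 - 13) = 23/46
Simplify: 1:2
Total parts = 3; one part = 5010/3 = 1670.00 mL
13% solution: 1×1670.00 = 1670.00 mL
82% solution: 2×1670.00 = 3340.00 mL
= ratio 1:2; 1670.00 mL and 3340.00 mL

ratio 1:2; 1670.00 mL and 3340.00 mL


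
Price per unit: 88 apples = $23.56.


Unit rate = total / quantity
= 23.56 / 88
= $0.27 per unit

$0.27 per unit


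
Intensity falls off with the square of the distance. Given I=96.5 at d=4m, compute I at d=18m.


I₁d₁² = I₂d₂²
I₂ = I₁ × (d₁/d₂)²
= 96.5 × (4/18)²
= 96.5 × 16/324
= 1544/324
≈ 4.7654

4.7654


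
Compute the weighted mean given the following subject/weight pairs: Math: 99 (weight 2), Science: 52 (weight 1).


Numerator = 99×2 + 52×1
= 198 + 52
= 250
Total weight = 3
Weighted avg = 250/3
= 83.33

83.33


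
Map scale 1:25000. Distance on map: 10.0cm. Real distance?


Real distance = map distance × scale
= 10.0cm × 25000
= 250000 cm = 2500.0 m
= 2.500 km

2.500 km


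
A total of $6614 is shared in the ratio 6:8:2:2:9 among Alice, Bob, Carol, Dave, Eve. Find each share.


Total parts = 6 + 8 + 2 + 2 + 9 = 27
Alice: 6614 × 6/27 = 1469.78
Bob: 6614 × 8/27 = 1959.70
Carol: 6614 × 2/27 = 489.93
Dave: 6614 × 2/27 = 489.93
Eve: 6614 × 9/27 = 2204.67
= Alice: $1469.78, Bob: $1959.70, Carol: $489.93, Dave: $489.93, Eve: $2204.67

Alice: $1469.78, Bob: $1959.70, Carol: $489.93, Dave: $489.93, Eve: $2204.67


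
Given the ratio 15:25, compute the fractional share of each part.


Total parts = 15 + 25 = 40
First part: 15/40 = 3/8
Second part: 25/40 = 5/8
= 3/8 and 5/8

3/8 and 5/8


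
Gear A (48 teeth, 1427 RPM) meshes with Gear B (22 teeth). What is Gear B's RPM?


Gear ratio = 48:22 = 24:11
RPM_B = RPM_A × (teeth_A / teeth_B)
= 1427 × (48/22)
= 3113.5 RPM

3113.5 RPM


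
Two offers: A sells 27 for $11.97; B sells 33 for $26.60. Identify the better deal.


Deal A: $11.97/27 = $0.4433/unit
Deal B: $26.60/33 = $0.8061/unit
A is cheaper per unit
= Deal A

Deal A


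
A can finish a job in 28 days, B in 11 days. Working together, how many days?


Rate of A = 1/28 per day
Rate of B = 1/11 per day
Combined rate = 1/28 + 1/11 = 39/308 ≈ 0.1266 per day
Days = 1 / combined rate = 308/39
≈ 7.90 days

7.90 days


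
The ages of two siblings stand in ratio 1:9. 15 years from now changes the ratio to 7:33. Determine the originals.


Let A = 1k, B = 9k.
(1k + 15) / (9k + 15) = 7/33
Cross-multiply: 33(1k + 15) = 7(9k + 15)
33k + 495 = 63k + 105
33k - 63k = 105 - 495
-30k = -390
k = -390/-30 = 13
A = 1×13 = 13, B = 9×13 = 117
= A = 13, B = 117

A = 13, B = 117


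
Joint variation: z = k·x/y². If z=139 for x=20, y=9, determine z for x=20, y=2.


z = k·x/y²
Solve for k using the known point: k = z·y²/x = 139×81/20 = 11259/20 = 562.9500
Now evaluate at x=20, y=2:
z = k × 20 / 4 = (11259 × 20) / (20 × 4) = 225180/80
= 2814.7500

2814.7500


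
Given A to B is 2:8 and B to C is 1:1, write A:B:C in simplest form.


Match B: multiply A:B by 1 → 2:8
Multiply B:C by 8 → 8:8
Combined: 2:8:8
GCD = 2
= 1:4:4

1:4:4


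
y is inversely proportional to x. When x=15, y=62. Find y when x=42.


Inverse proportion: x × y = constant
k = 15 × 62 = 930
y₂ = k / 42 = 930 / 42
= 22.14

22.14


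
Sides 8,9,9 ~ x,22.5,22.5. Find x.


Scale factor = 22.5/9 = 2.5
Missing side = 8 × 2.5
= 20.0

20.0


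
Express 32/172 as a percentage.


Percentage = (part / whole) × 100
= (32 / 172) × 100
≈ 18.60%

18.60%


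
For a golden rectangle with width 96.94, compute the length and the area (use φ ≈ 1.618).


φ = (1 + √5) / 2 ≈ 1.618
Length = width × φ = 96.94 × 1.618 = 156.84892
≈ 156.85
Area = width × length = 96.94 × 156.84892 = 15204.9343048 ≈ 15204.93
= Length: 156.85, Area: 15204.93

Length: 156.85, Area: 15204.93


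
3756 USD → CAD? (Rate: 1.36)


Amount × rate = 3756 × 1.36
= 5108.16 CAD

5108.16 CAD


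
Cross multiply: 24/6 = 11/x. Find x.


Cross multiply: 24 × x = 6 × 11
24x = 66
x = 66 / 24
= 2.75

2.75


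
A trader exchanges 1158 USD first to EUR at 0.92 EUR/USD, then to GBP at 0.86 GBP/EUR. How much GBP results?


Step 1: 1158 USD × 0.92 = 1065.36 EUR
Step 2: 1065.36 EUR × 0.86 = 916.21 GBP
Implied rate USD→GBP = 0.92 × 0.86 = 0.7912
= 916.21 GBP

916.21 GBP


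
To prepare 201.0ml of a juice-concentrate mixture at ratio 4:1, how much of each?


Total parts = 4 + 1 = 5
juice: 201.0 × 4/5 = 160.8ml
concentrate: 201.0 × 1/5 = 40.2ml
= 160.8ml and 40.2ml

160.8ml and 40.2ml


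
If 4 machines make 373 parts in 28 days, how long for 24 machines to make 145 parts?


Days ∝ work / workers, so d₂ = d₁ × (m₁/m₂) × (w₂/w₁)
Workers factor (inverse): 4/24 ≈ 0.1667
Work factor (direct): 145/373 ≈ 0.3887
d₂ = 28 × 4/24 × 145/373 = (28 × 4 × 145) / (24 × 373) = 16240/8952
≈ 1.81 days

1.81 days


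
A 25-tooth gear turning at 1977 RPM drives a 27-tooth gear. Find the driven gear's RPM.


Gear ratio = 25:27 = 25:27
RPM_B = RPM_A × (teeth_A / teeth_B)
= 1977 × (25/27)
= 1830.6 RPM

1830.6 RPM


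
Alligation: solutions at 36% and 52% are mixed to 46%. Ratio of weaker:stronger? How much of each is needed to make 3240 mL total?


Let x parts of 36% mix with y parts of 52%.
36x + 52y = 46(x + y)
36x + 52y = 46x + 46y
x(36 - 46) = y(46 - 52)
x/y = (52 - 46)/(46 - 36) = 6/10
Simplify: 3:5
Total parts = 8; one part = 3240/8 = 405.00 mL
36% solution: 3×405.00 = 1215.00 mL
52% solution: 5×405.00 = 2025.00 mL
= ratio 3:5; 1215.00 mL and 2025.00 mL

ratio 3:5; 1215.00 mL and 2025.00 mL


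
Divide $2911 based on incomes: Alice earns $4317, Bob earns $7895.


Total income = 4317 + 7895 = $12212
Alice: $2911 × 4317/12212 = $1029.05
Bob: $2911 × 7895/12212 = $1881.95
= Alice: $1029.05, Bob: $1881.95

Alice: $1029.05, Bob: $1881.95


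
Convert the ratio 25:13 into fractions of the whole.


Total parts = 25 + 13 = 38
First part: 25/38 = 25/38
Second part: 13/38 = 13/38
= 25/38 and 13/38

25/38 and 13/38


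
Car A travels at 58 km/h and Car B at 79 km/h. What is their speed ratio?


Ratio = 58:79
GCD = 1
Simplified = 58:79
Time ratio (same distance) = 79:58
Speed ratio = 58:79

58:79


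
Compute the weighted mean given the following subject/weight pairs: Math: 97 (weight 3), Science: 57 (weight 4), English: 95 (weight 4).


Numerator = 97×3 + 57×4 + 95×4
= 291 + 228 + 380
= 899
Total weight = 11
Weighted avg = 899/11
= 81.73

81.73


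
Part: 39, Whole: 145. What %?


Percentage = (part / whole) × 100
= (39 / 145) × 100
≈ 26.90%

26.90%


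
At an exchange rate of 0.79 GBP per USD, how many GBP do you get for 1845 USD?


Amount × rate = 1845 × 0.79
= 1457.55 GBP

1457.55 GBP


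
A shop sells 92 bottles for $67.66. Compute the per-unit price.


Unit rate = total / quantity
= 67.66 / 92
= $0.74 per unit

$0.74 per unit


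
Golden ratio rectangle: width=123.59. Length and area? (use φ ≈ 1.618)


φ = (1 + √5) / 2 ≈ 1.618
Length = width × φ = 123.59 × 1.618 = 199.96862
≈ 199.97
Area = width × length = 123.59 × 199.96862 = 24714.1217458 ≈ 24714.12
= Length: 199.97, Area: 24714.12

Length: 199.97, Area: 24714.12


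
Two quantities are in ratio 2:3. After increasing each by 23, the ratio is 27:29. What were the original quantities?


Let A = 2k, B = 3k.
(2k + 23) / (3k + 23) = 27/29
Cross-multiply: 29(2k + 23) = 27(3k + 23)
58k + 667 = 81k + 621
58k - 81k = 621 - 667
-23k = -46
k = -46/-23 = 2
A = 2×2 = 4, B = 3×2 = 6
= A = 4, B = 6

A = 4, B = 6


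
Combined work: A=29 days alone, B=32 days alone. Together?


Rate of A = 1/29 per day
Rate of B = 1/32 per day
Combined rate = 1/29 + 1/32 = 61/928 ≈ 0.0657 per day
Days = 1 / combined rate = 928/61
≈ 15.21 days

15.21 days


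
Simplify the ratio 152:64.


GCD(152, 64) = 8
152/8 : 64/8
= 19:8

19:8


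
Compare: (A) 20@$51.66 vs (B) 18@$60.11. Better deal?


Deal A: $51.66/20 = $2.5830/unit
Deal B: $60.11/18 = $3.3394/unit
A is cheaper per unit
= Deal A

Deal A


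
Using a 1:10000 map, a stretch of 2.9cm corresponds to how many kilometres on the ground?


Real distance = map distance × scale
= 2.9cm × 10000
= 29000 cm = 290.0 m
= 0.290 km

0.290 km


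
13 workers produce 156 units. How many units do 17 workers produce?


Direct proportion: y/x = constant
k = 156/13 = 12.0000
y₂ = k × 17 = 156 × 17 / 13 = 2652/13
= 204.00

204.00


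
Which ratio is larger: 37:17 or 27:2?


37/17 = 2.1765
27/2 = 13.5000
2.1765 < 13.5000, so 37:17 is less
= 27:2

27:2


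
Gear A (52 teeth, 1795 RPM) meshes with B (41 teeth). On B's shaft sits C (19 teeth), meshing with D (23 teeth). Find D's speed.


Stage 1: RPM_B = RPM_A × t_A/t_B = 1795 × 52/41 = 93340/41 ≈ 2276.59
B and C share a shaft → RPM_C = RPM_B
Stage 2: RPM_D = RPM_C × t_C/t_D = RPM_A × (t_A×t_C)/(t_B×t_D)
Overall ratio = (52×19)/(41×23) = 988/943
RPM_D = 1795 × 988/943 = 1773460/943
≈ 1880.66 RPM

1880.66 RPM


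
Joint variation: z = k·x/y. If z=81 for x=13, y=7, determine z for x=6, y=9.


z = k·x/y
Solve for k using the known point: k = z·y/x = 81×7/13 = 567/13 ≈ 43.6154
Now evaluate at x=6, y=9:
z = k × 6 / 9 = (567 × 6) / (13 × 9) = 3402/117
≈ 29.0769

29.0769


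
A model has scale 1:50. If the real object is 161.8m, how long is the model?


Model size = real / scale
= 161.8 / 50
= 3.2360 m

3.2360 m


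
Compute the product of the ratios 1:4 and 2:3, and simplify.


Compound ratio = (1×2) : (4×3)
= 2:12
GCD = 2
= 1:6

1:6


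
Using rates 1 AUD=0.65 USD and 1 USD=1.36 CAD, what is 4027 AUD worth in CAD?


Step 1: 4027 AUD × 0.65 = 2617.55 USD
Step 2: 2617.55 USD × 1.36 = 3559.87 CAD
Implied rate AUD→CAD = 0.65 × 1.36 = 0.8840
= 3559.87 CAD

3559.87 CAD


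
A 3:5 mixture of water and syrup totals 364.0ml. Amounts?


Total parts = 3 + 5 = 8
water: 364.0 × 3/8 = 136.5ml
syrup: 364.0 × 5/8 = 227.5ml
= 136.5ml and 227.5ml

136.5ml and 227.5ml


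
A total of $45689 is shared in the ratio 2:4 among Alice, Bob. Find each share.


Total parts = 2 + 4 = 6
Alice: 45689 × 2/6 = 15229.67
Bob: 45689 × 4/6 = 30459.33
= Alice: $15229.67, Bob: $30459.33

Alice: $15229.67, Bob: $30459.33


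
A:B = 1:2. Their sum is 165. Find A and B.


Let A = 1k, B = 2k.
1k + 2k = 165
3k = 165 → k = 165/3 = 55
A = 1×55 = 55, B = 2×55 = 110
= A = 55, B = 110

A = 55, B = 110


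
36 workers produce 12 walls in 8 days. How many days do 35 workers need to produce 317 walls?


Days ∝ work / workers, so d₂ = d₁ × (m₁/m₂) × (w₂/w₁)
Workers factor (inverse): 36/35 ≈ 1.0286
Work factor (direct): 317/12 ≈ 26.4167
d₂ = 8 × 36/35 × 317/12 = (8 × 36 × 317) / (35 × 12) = 91296/420
≈ 217.37 days

217.37 days


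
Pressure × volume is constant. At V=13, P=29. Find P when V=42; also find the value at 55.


Inverse proportion: x × y = constant
k = 13 × 29 = 377
At x=42: k/42 = 8.98
At x=55: k/55 = 6.85
= 8.98 and 6.85

8.98 and 6.85


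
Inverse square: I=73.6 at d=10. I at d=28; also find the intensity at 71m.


I₁d₁² = I₂d₂²
I at 28m = 73.6 × (10/28)² = 73.6 × 100/784 = 7360/784 ≈ 9.3878
I at 71m = 73.6 × (10/71)² = 73.6 × 100/5041 = 7360/5041 ≈ 1.4600
= 9.3878 and 1.4600

9.3878 and 1.4600


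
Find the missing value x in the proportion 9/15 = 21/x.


Cross multiply: 9 × x = 15 × 21
9x = 315
x = 315 / 9
= 35.00

35.00


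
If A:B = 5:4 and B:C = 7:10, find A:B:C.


Match B: multiply A:B by 7 → 35:28
Multiply B:C by 4 → 28:40
Combined: 35:28:40
GCD = 1
= 35:28:40

35:28:40


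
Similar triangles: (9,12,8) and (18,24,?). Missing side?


Scale factor = 18/9 = 2
Missing side = 8 × 2
= 16.0

16.0


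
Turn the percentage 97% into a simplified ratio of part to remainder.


97% means 97 parts out of 100; remainder = 3
Part : remainder = 97:3
GCD = 1
= 97:3

97:3


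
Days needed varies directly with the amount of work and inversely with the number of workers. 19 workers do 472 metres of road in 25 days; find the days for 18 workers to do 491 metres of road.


Days ∝ work / workers, so d₂ = d₁ × (m₁/m₂) × (w₂/w₁)
Workers factor (inverse): 19/18 ≈ 1.0556
Work factor (direct): 491/472 ≈ 1.0403
d₂ = 25 × 19/18 × 491/472 = (25 × 19 × 491) / (18 × 472) = 233225/8496
≈ 27.45 days

27.45 days


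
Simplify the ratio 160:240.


GCD(160, 240) = 80
160/80 : 240/80
= 2:3

2:3


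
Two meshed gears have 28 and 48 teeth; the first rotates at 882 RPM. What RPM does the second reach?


Gear ratio = 28:48 = 7:12
RPM_B = RPM_A × (teeth_A / teeth_B)
= 882 × (28/48)
= 514.5 RPM

514.5 RPM


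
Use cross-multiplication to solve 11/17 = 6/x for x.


Cross multiply: 11 × x = 17 × 6
11x = 102
x = 102 / 11
= 9.27

9.27


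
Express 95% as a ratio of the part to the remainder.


95% means 95 parts out of 100; remainder = 5
Part : remainder = 95:5
GCD = 5
= 19:1

19:1


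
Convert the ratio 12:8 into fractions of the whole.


Total parts = 12 + 8 = 20
First part: 12/20 = 3/5
Second part: 8/20 = 2/5
= 3/5 and 2/5

3/5 and 2/5


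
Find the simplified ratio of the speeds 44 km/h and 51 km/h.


Ratio = 44:51
GCD = 1
Simplified = 44:51
Time ratio (same distance) = 51:44
Speed ratio = 44:51

44:51


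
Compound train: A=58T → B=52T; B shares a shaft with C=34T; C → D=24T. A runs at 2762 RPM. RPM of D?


Stage 1: RPM_B = RPM_A × t_A/t_B = 2762 × 58/52 = 160196/52 ≈ 3080.69
B and C share a shaft → RPM_C = RPM_B
Stage 2: RPM_D = RPM_C × t_C/t_D = RPM_A × (t_A×t_C)/(t_B×t_D)
Overall ratio = (58×34)/(52×24) = 1972/1248
RPM_D = 2762 × 1972/1248 = 5446664/1248
≈ 4364.31 RPM

4364.31 RPM


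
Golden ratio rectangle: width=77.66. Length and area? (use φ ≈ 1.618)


φ = (1 + √5) / 2 ≈ 1.618
Length = width × φ = 77.66 × 1.618 = 125.65388
≈ 125.65
Area = width × length = 77.66 × 125.65388 = 9758.2803208 ≈ 9758.28
= Length: 125.65, Area: 9758.28

Length: 125.65, Area: 9758.28


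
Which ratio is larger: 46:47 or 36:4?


46/47 = 0.9787
36/4 = 9.0000
0.9787 < 9.0000, so 46:47 is less
= 36:4

36:4


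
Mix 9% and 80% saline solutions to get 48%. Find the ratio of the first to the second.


Let x parts of 9% mix with y parts of 80%.
9x + 80y = 48(x + y)
9x + 80y = 48x + 48y
x(9 - 48) = y(48 - 80)
x/y = (80 - 48)/(48 - 9) = 32/39
Simplify: 32:39
= 32:39

32:39


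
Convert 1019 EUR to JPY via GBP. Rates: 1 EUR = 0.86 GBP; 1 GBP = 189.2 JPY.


Step 1: 1019 EUR × 0.86 = 876.34 GBP
Step 2: 876.34 GBP × 189.2 = 165803.53 JPY
Implied rate EUR→JPY = 0.86 × 189.2 = 162.7120
= 165803.53 JPY

165803.53 JPY


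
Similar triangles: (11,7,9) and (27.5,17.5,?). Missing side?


Scale factor = 27.5/11 = 2.5
Missing side = 9 × 2.5
= 22.5

22.5


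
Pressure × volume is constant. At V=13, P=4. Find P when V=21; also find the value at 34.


Inverse proportion: x × y = constant
k = 13 × 4 = 52
At x=21: k/21 = 2.48
At x=34: k/34 = 1.53
= 2.48 and 1.53

2.48 and 1.53


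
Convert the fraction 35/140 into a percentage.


Percentage = (part / whole) × 100
= (35 / 140) × 100
= 25.00%

25.00%


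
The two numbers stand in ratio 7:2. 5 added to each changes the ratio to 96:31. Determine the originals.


Let A = 7k, B = 2k.
(7k + 5) / (2k + 5) = 96/31
Cross-multiply: 31(7k + 5) = 96(2k + 5)
217k + 155 = 192k + 480
217k - 192k = 480 - 155
25k = 325
k = 325/25 = 13
A = 7×13 = 91, B = 2×13 = 26
= A = 91, B = 26

A = 91, B = 26


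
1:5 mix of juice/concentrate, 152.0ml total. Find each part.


Total parts = 1 + 5 = 6
juice: 152.0 × 1/6 = 25.3ml
concentrate: 152.0 × 5/6 = 126.7ml
= 25.3ml and 126.7ml

25.3ml and 126.7ml


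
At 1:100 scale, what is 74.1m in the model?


Model size = real / scale
= 74.1 / 100
= 0.7410 m

0.7410 m


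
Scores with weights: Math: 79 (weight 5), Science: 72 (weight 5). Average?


Numerator = 79×5 + 72×5
= 395 + 360
= 755
Total weight = 10
Weighted avg = 755/10
= 75.50

75.50


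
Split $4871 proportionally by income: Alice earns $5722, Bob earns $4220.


Total income = 5722 + 4220 = $9942
Alice: $4871 × 5722/9942 = $2803.45
Bob: $4871 × 4220/9942 = $2067.55
= Alice: $2803.45, Bob: $2067.55

Alice: $2803.45, Bob: $2067.55


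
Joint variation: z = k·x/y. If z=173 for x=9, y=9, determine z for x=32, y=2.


z = k·x/y
Solve for k using the known point: k = z·y/x = 173×9/9 = 1557/9 = 173.0000
Now evaluate at x=32, y=2:
z = k × 32 / 2 = (1557 × 32) / (9 × 2) = 49824/18
= 2768.0000

2768.0000


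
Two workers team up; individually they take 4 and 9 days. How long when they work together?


Rate of A = 1/4 per day
Rate of B = 1/9 per day
Combined rate = 1/4 + 1/9 = 13/36 ≈ 0.3611 per day
Days = 1 / combined rate = 36/13
≈ 2.77 days

2.77 days


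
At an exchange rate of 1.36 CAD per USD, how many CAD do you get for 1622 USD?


Amount × rate = 1622 × 1.36
= 2205.92 CAD

2205.92 CAD


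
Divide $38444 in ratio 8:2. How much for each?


Total parts = 8 + 2 = 10
Part 1: 38444 × 8/10 = 30755.20
Part 2: 38444 × 2/10 = 7688.80
= Part 1: $30755.20, Part 2: $7688.80

Part 1: $30755.20, Part 2: $7688.80


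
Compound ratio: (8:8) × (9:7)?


Compound ratio = (8×9) : (8×7)
= 72:56
GCD = 8
= 9:7

9:7


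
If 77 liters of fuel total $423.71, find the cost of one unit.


Unit rate = total / quantity
= 423.71 / 77
= $5.50 per unit

$5.50 per unit


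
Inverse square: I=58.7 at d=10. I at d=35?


I₁d₁² = I₂d₂²
I₂ = I₁ × (d₁/d₂)²
= 58.7 × (10/35)²
= 58.7 × 100/1225
= 5870/1225
≈ 4.7918

4.7918


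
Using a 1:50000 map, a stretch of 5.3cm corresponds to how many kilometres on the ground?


Real distance = map distance × scale
= 5.3cm × 50000
= 265000 cm = 2650.0 m
= 2.650 km

2.650 km


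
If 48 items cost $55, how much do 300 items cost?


Direct proportion: y/x = constant
k = 55/48 ≈ 1.1458
y₂ = k × 300 = 55 × 300 / 48 = 16500/48
= 343.75

343.75


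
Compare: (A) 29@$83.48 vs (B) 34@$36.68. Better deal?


Deal A: $83.48/29 = $2.8786/unit
Deal B: $36.68/34 = $1.0788/unit
B is cheaper per unit
= Deal B

Deal B


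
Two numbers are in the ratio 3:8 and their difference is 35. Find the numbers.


Let A = 3k, B = 8k.
8k - 3k = 35
5k = 35 → k = 35/5 = 7
A = 3×7 = 21, B = 8×7 = 56
= A = 21, B = 56

A = 21, B = 56
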